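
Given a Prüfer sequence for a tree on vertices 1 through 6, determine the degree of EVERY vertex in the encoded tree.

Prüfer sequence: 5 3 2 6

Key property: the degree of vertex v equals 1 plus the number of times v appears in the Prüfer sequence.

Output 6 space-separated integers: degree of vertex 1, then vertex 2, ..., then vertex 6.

p_1 = 5: count[5] becomes 1
p_2 = 3: count[3] becomes 1
p_3 = 2: count[2] becomes 1
p_4 = 6: count[6] becomes 1
Degrees (1 + count): deg[1]=1+0=1, deg[2]=1+1=2, deg[3]=1+1=2, deg[4]=1+0=1, deg[5]=1+1=2, deg[6]=1+1=2

Answer: 1 2 2 1 2 2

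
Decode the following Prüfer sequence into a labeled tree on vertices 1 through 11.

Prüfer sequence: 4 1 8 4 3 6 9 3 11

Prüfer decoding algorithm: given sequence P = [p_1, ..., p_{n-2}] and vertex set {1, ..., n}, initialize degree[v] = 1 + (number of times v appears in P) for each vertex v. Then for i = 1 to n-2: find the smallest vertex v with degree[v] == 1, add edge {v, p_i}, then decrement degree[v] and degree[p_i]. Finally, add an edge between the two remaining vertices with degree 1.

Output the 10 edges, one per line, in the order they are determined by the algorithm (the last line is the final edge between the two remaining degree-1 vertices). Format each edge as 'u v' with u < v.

Initial degrees: {1:2, 2:1, 3:3, 4:3, 5:1, 6:2, 7:1, 8:2, 9:2, 10:1, 11:2}
Step 1: smallest deg-1 vertex = 2, p_1 = 4. Add edge {2,4}. Now deg[2]=0, deg[4]=2.
Step 2: smallest deg-1 vertex = 5, p_2 = 1. Add edge {1,5}. Now deg[5]=0, deg[1]=1.
Step 3: smallest deg-1 vertex = 1, p_3 = 8. Add edge {1,8}. Now deg[1]=0, deg[8]=1.
Step 4: smallest deg-1 vertex = 7, p_4 = 4. Add edge {4,7}. Now deg[7]=0, deg[4]=1.
Step 5: smallest deg-1 vertex = 4, p_5 = 3. Add edge {3,4}. Now deg[4]=0, deg[3]=2.
Step 6: smallest deg-1 vertex = 8, p_6 = 6. Add edge {6,8}. Now deg[8]=0, deg[6]=1.
Step 7: smallest deg-1 vertex = 6, p_7 = 9. Add edge {6,9}. Now deg[6]=0, deg[9]=1.
Step 8: smallest deg-1 vertex = 9, p_8 = 3. Add edge {3,9}. Now deg[9]=0, deg[3]=1.
Step 9: smallest deg-1 vertex = 3, p_9 = 11. Add edge {3,11}. Now deg[3]=0, deg[11]=1.
Final: two remaining deg-1 vertices are 10, 11. Add edge {10,11}.

Answer: 2 4
1 5
1 8
4 7
3 4
6 8
6 9
3 9
3 11
10 11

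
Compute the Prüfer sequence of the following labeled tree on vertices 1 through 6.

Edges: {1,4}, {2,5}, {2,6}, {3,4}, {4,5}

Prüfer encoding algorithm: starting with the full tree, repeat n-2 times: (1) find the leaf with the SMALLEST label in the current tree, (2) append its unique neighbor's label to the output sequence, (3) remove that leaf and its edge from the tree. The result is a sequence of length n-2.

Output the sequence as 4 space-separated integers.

Answer: 4 4 5 2

Derivation:
Step 1: leaves = {1,3,6}. Remove smallest leaf 1, emit neighbor 4.
Step 2: leaves = {3,6}. Remove smallest leaf 3, emit neighbor 4.
Step 3: leaves = {4,6}. Remove smallest leaf 4, emit neighbor 5.
Step 4: leaves = {5,6}. Remove smallest leaf 5, emit neighbor 2.
Done: 2 vertices remain (2, 6). Sequence = [4 4 5 2]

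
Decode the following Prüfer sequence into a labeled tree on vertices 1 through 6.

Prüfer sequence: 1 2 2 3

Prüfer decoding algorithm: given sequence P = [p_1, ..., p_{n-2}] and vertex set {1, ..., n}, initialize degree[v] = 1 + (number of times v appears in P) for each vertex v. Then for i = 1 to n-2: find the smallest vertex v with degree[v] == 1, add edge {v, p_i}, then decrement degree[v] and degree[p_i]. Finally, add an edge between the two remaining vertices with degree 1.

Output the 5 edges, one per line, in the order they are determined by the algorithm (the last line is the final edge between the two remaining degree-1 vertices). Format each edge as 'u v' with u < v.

Answer: 1 4
1 2
2 5
2 3
3 6

Derivation:
Initial degrees: {1:2, 2:3, 3:2, 4:1, 5:1, 6:1}
Step 1: smallest deg-1 vertex = 4, p_1 = 1. Add edge {1,4}. Now deg[4]=0, deg[1]=1.
Step 2: smallest deg-1 vertex = 1, p_2 = 2. Add edge {1,2}. Now deg[1]=0, deg[2]=2.
Step 3: smallest deg-1 vertex = 5, p_3 = 2. Add edge {2,5}. Now deg[5]=0, deg[2]=1.
Step 4: smallest deg-1 vertex = 2, p_4 = 3. Add edge {2,3}. Now deg[2]=0, deg[3]=1.
Final: two remaining deg-1 vertices are 3, 6. Add edge {3,6}.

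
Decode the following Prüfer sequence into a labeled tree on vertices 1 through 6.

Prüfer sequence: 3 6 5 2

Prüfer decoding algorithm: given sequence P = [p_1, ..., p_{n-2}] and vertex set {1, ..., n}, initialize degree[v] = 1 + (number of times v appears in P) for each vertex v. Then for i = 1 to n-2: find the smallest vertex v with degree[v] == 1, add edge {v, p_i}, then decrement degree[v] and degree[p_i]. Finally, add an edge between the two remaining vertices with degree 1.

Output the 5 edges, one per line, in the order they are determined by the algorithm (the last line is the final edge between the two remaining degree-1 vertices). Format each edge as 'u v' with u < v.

Initial degrees: {1:1, 2:2, 3:2, 4:1, 5:2, 6:2}
Step 1: smallest deg-1 vertex = 1, p_1 = 3. Add edge {1,3}. Now deg[1]=0, deg[3]=1.
Step 2: smallest deg-1 vertex = 3, p_2 = 6. Add edge {3,6}. Now deg[3]=0, deg[6]=1.
Step 3: smallest deg-1 vertex = 4, p_3 = 5. Add edge {4,5}. Now deg[4]=0, deg[5]=1.
Step 4: smallest deg-1 vertex = 5, p_4 = 2. Add edge {2,5}. Now deg[5]=0, deg[2]=1.
Final: two remaining deg-1 vertices are 2, 6. Add edge {2,6}.

Answer: 1 3
3 6
4 5
2 5
2 6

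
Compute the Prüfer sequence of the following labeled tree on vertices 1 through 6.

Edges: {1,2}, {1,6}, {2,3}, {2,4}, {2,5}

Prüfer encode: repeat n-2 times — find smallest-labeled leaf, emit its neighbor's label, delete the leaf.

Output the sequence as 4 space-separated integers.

Answer: 2 2 2 1

Derivation:
Step 1: leaves = {3,4,5,6}. Remove smallest leaf 3, emit neighbor 2.
Step 2: leaves = {4,5,6}. Remove smallest leaf 4, emit neighbor 2.
Step 3: leaves = {5,6}. Remove smallest leaf 5, emit neighbor 2.
Step 4: leaves = {2,6}. Remove smallest leaf 2, emit neighbor 1.
Done: 2 vertices remain (1, 6). Sequence = [2 2 2 1]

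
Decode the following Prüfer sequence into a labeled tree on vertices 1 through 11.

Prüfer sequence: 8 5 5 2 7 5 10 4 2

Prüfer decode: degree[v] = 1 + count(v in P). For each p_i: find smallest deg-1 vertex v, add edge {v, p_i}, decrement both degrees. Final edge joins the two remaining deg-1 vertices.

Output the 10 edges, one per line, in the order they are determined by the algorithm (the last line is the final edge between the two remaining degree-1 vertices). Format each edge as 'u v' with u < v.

Answer: 1 8
3 5
5 6
2 8
7 9
5 7
5 10
4 10
2 4
2 11

Derivation:
Initial degrees: {1:1, 2:3, 3:1, 4:2, 5:4, 6:1, 7:2, 8:2, 9:1, 10:2, 11:1}
Step 1: smallest deg-1 vertex = 1, p_1 = 8. Add edge {1,8}. Now deg[1]=0, deg[8]=1.
Step 2: smallest deg-1 vertex = 3, p_2 = 5. Add edge {3,5}. Now deg[3]=0, deg[5]=3.
Step 3: smallest deg-1 vertex = 6, p_3 = 5. Add edge {5,6}. Now deg[6]=0, deg[5]=2.
Step 4: smallest deg-1 vertex = 8, p_4 = 2. Add edge {2,8}. Now deg[8]=0, deg[2]=2.
Step 5: smallest deg-1 vertex = 9, p_5 = 7. Add edge {7,9}. Now deg[9]=0, deg[7]=1.
Step 6: smallest deg-1 vertex = 7, p_6 = 5. Add edge {5,7}. Now deg[7]=0, deg[5]=1.
Step 7: smallest deg-1 vertex = 5, p_7 = 10. Add edge {5,10}. Now deg[5]=0, deg[10]=1.
Step 8: smallest deg-1 vertex = 10, p_8 = 4. Add edge {4,10}. Now deg[10]=0, deg[4]=1.
Step 9: smallest deg-1 vertex = 4, p_9 = 2. Add edge {2,4}. Now deg[4]=0, deg[2]=1.
Final: two remaining deg-1 vertices are 2, 11. Add edge {2,11}.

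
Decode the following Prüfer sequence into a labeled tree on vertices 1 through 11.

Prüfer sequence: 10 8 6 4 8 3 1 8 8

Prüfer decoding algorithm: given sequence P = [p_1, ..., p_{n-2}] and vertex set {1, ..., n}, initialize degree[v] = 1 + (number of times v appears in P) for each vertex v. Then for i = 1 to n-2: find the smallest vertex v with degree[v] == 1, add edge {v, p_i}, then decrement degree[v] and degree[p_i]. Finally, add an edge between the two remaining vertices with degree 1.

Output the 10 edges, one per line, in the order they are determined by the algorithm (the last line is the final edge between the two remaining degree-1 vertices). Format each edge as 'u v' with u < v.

Initial degrees: {1:2, 2:1, 3:2, 4:2, 5:1, 6:2, 7:1, 8:5, 9:1, 10:2, 11:1}
Step 1: smallest deg-1 vertex = 2, p_1 = 10. Add edge {2,10}. Now deg[2]=0, deg[10]=1.
Step 2: smallest deg-1 vertex = 5, p_2 = 8. Add edge {5,8}. Now deg[5]=0, deg[8]=4.
Step 3: smallest deg-1 vertex = 7, p_3 = 6. Add edge {6,7}. Now deg[7]=0, deg[6]=1.
Step 4: smallest deg-1 vertex = 6, p_4 = 4. Add edge {4,6}. Now deg[6]=0, deg[4]=1.
Step 5: smallest deg-1 vertex = 4, p_5 = 8. Add edge {4,8}. Now deg[4]=0, deg[8]=3.
Step 6: smallest deg-1 vertex = 9, p_6 = 3. Add edge {3,9}. Now deg[9]=0, deg[3]=1.
Step 7: smallest deg-1 vertex = 3, p_7 = 1. Add edge {1,3}. Now deg[3]=0, deg[1]=1.
Step 8: smallest deg-1 vertex = 1, p_8 = 8. Add edge {1,8}. Now deg[1]=0, deg[8]=2.
Step 9: smallest deg-1 vertex = 10, p_9 = 8. Add edge {8,10}. Now deg[10]=0, deg[8]=1.
Final: two remaining deg-1 vertices are 8, 11. Add edge {8,11}.

Answer: 2 10
5 8
6 7
4 6
4 8
3 9
1 3
1 8
8 10
8 11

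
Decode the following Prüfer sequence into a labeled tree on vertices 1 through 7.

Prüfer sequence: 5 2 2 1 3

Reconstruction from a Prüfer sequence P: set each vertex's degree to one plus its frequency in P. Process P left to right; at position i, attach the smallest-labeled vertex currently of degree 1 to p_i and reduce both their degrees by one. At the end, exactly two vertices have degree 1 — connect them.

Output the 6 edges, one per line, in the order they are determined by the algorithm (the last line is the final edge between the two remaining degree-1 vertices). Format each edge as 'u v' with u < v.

Initial degrees: {1:2, 2:3, 3:2, 4:1, 5:2, 6:1, 7:1}
Step 1: smallest deg-1 vertex = 4, p_1 = 5. Add edge {4,5}. Now deg[4]=0, deg[5]=1.
Step 2: smallest deg-1 vertex = 5, p_2 = 2. Add edge {2,5}. Now deg[5]=0, deg[2]=2.
Step 3: smallest deg-1 vertex = 6, p_3 = 2. Add edge {2,6}. Now deg[6]=0, deg[2]=1.
Step 4: smallest deg-1 vertex = 2, p_4 = 1. Add edge {1,2}. Now deg[2]=0, deg[1]=1.
Step 5: smallest deg-1 vertex = 1, p_5 = 3. Add edge {1,3}. Now deg[1]=0, deg[3]=1.
Final: two remaining deg-1 vertices are 3, 7. Add edge {3,7}.

Answer: 4 5
2 5
2 6
1 2
1 3
3 7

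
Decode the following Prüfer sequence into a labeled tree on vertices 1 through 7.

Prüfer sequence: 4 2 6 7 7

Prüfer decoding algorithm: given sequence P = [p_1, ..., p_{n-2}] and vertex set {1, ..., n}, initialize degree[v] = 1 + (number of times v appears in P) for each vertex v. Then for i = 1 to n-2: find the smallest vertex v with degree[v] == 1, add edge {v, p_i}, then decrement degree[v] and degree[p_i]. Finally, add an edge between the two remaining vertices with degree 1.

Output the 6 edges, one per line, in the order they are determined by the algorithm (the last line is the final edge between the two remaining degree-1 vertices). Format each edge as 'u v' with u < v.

Initial degrees: {1:1, 2:2, 3:1, 4:2, 5:1, 6:2, 7:3}
Step 1: smallest deg-1 vertex = 1, p_1 = 4. Add edge {1,4}. Now deg[1]=0, deg[4]=1.
Step 2: smallest deg-1 vertex = 3, p_2 = 2. Add edge {2,3}. Now deg[3]=0, deg[2]=1.
Step 3: smallest deg-1 vertex = 2, p_3 = 6. Add edge {2,6}. Now deg[2]=0, deg[6]=1.
Step 4: smallest deg-1 vertex = 4, p_4 = 7. Add edge {4,7}. Now deg[4]=0, deg[7]=2.
Step 5: smallest deg-1 vertex = 5, p_5 = 7. Add edge {5,7}. Now deg[5]=0, deg[7]=1.
Final: two remaining deg-1 vertices are 6, 7. Add edge {6,7}.

Answer: 1 4
2 3
2 6
4 7
5 7
6 7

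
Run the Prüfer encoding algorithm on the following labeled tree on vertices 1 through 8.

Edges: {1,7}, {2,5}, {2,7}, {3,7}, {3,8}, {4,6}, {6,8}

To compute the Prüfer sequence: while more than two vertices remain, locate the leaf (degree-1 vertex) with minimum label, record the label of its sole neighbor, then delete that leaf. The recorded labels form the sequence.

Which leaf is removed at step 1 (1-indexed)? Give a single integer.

Answer: 1

Derivation:
Step 1: current leaves = {1,4,5}. Remove leaf 1 (neighbor: 7).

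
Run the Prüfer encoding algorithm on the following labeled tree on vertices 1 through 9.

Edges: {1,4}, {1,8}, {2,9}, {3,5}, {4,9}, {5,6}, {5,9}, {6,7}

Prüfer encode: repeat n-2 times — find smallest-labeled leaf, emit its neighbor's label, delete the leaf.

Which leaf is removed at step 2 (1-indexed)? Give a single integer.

Step 1: current leaves = {2,3,7,8}. Remove leaf 2 (neighbor: 9).
Step 2: current leaves = {3,7,8}. Remove leaf 3 (neighbor: 5).

Answer: 3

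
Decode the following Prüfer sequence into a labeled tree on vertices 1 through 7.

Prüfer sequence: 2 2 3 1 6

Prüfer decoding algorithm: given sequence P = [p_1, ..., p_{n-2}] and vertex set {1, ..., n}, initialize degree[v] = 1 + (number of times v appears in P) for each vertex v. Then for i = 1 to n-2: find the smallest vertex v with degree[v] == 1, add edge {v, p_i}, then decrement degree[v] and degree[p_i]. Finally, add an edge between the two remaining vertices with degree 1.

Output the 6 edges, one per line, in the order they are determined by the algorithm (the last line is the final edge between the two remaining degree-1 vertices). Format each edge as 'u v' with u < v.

Answer: 2 4
2 5
2 3
1 3
1 6
6 7

Derivation:
Initial degrees: {1:2, 2:3, 3:2, 4:1, 5:1, 6:2, 7:1}
Step 1: smallest deg-1 vertex = 4, p_1 = 2. Add edge {2,4}. Now deg[4]=0, deg[2]=2.
Step 2: smallest deg-1 vertex = 5, p_2 = 2. Add edge {2,5}. Now deg[5]=0, deg[2]=1.
Step 3: smallest deg-1 vertex = 2, p_3 = 3. Add edge {2,3}. Now deg[2]=0, deg[3]=1.
Step 4: smallest deg-1 vertex = 3, p_4 = 1. Add edge {1,3}. Now deg[3]=0, deg[1]=1.
Step 5: smallest deg-1 vertex = 1, p_5 = 6. Add edge {1,6}. Now deg[1]=0, deg[6]=1.
Final: two remaining deg-1 vertices are 6, 7. Add edge {6,7}.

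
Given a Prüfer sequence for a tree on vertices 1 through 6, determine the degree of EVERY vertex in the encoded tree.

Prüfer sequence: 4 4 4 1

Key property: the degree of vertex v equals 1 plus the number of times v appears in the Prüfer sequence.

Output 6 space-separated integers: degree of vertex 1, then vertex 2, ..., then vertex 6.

Answer: 2 1 1 4 1 1

Derivation:
p_1 = 4: count[4] becomes 1
p_2 = 4: count[4] becomes 2
p_3 = 4: count[4] becomes 3
p_4 = 1: count[1] becomes 1
Degrees (1 + count): deg[1]=1+1=2, deg[2]=1+0=1, deg[3]=1+0=1, deg[4]=1+3=4, deg[5]=1+0=1, deg[6]=1+0=1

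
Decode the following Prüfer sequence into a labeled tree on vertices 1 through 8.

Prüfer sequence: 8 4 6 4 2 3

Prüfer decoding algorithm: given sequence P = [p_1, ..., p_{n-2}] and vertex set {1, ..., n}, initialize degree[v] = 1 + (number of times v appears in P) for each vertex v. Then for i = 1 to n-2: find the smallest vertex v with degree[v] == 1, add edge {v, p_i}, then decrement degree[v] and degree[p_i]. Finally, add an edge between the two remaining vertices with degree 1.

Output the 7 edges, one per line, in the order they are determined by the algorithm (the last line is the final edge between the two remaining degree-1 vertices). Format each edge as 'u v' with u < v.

Initial degrees: {1:1, 2:2, 3:2, 4:3, 5:1, 6:2, 7:1, 8:2}
Step 1: smallest deg-1 vertex = 1, p_1 = 8. Add edge {1,8}. Now deg[1]=0, deg[8]=1.
Step 2: smallest deg-1 vertex = 5, p_2 = 4. Add edge {4,5}. Now deg[5]=0, deg[4]=2.
Step 3: smallest deg-1 vertex = 7, p_3 = 6. Add edge {6,7}. Now deg[7]=0, deg[6]=1.
Step 4: smallest deg-1 vertex = 6, p_4 = 4. Add edge {4,6}. Now deg[6]=0, deg[4]=1.
Step 5: smallest deg-1 vertex = 4, p_5 = 2. Add edge {2,4}. Now deg[4]=0, deg[2]=1.
Step 6: smallest deg-1 vertex = 2, p_6 = 3. Add edge {2,3}. Now deg[2]=0, deg[3]=1.
Final: two remaining deg-1 vertices are 3, 8. Add edge {3,8}.

Answer: 1 8
4 5
6 7
4 6
2 4
2 3
3 8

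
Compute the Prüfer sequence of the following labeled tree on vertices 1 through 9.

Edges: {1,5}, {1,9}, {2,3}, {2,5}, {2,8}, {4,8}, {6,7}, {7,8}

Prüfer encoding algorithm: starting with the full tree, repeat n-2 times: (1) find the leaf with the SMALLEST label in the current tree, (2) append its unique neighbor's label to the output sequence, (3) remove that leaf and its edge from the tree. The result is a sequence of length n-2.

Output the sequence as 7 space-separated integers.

Answer: 2 8 7 8 2 5 1

Derivation:
Step 1: leaves = {3,4,6,9}. Remove smallest leaf 3, emit neighbor 2.
Step 2: leaves = {4,6,9}. Remove smallest leaf 4, emit neighbor 8.
Step 3: leaves = {6,9}. Remove smallest leaf 6, emit neighbor 7.
Step 4: leaves = {7,9}. Remove smallest leaf 7, emit neighbor 8.
Step 5: leaves = {8,9}. Remove smallest leaf 8, emit neighbor 2.
Step 6: leaves = {2,9}. Remove smallest leaf 2, emit neighbor 5.
Step 7: leaves = {5,9}. Remove smallest leaf 5, emit neighbor 1.
Done: 2 vertices remain (1, 9). Sequence = [2 8 7 8 2 5 1]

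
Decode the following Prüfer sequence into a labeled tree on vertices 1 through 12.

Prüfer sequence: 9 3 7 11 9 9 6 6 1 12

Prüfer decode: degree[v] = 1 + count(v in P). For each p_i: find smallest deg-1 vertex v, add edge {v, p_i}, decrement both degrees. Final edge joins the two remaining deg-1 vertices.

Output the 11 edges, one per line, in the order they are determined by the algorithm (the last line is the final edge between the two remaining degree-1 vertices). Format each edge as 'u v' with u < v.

Initial degrees: {1:2, 2:1, 3:2, 4:1, 5:1, 6:3, 7:2, 8:1, 9:4, 10:1, 11:2, 12:2}
Step 1: smallest deg-1 vertex = 2, p_1 = 9. Add edge {2,9}. Now deg[2]=0, deg[9]=3.
Step 2: smallest deg-1 vertex = 4, p_2 = 3. Add edge {3,4}. Now deg[4]=0, deg[3]=1.
Step 3: smallest deg-1 vertex = 3, p_3 = 7. Add edge {3,7}. Now deg[3]=0, deg[7]=1.
Step 4: smallest deg-1 vertex = 5, p_4 = 11. Add edge {5,11}. Now deg[5]=0, deg[11]=1.
Step 5: smallest deg-1 vertex = 7, p_5 = 9. Add edge {7,9}. Now deg[7]=0, deg[9]=2.
Step 6: smallest deg-1 vertex = 8, p_6 = 9. Add edge {8,9}. Now deg[8]=0, deg[9]=1.
Step 7: smallest deg-1 vertex = 9, p_7 = 6. Add edge {6,9}. Now deg[9]=0, deg[6]=2.
Step 8: smallest deg-1 vertex = 10, p_8 = 6. Add edge {6,10}. Now deg[10]=0, deg[6]=1.
Step 9: smallest deg-1 vertex = 6, p_9 = 1. Add edge {1,6}. Now deg[6]=0, deg[1]=1.
Step 10: smallest deg-1 vertex = 1, p_10 = 12. Add edge {1,12}. Now deg[1]=0, deg[12]=1.
Final: two remaining deg-1 vertices are 11, 12. Add edge {11,12}.

Answer: 2 9
3 4
3 7
5 11
7 9
8 9
6 9
6 10
1 6
1 12
11 12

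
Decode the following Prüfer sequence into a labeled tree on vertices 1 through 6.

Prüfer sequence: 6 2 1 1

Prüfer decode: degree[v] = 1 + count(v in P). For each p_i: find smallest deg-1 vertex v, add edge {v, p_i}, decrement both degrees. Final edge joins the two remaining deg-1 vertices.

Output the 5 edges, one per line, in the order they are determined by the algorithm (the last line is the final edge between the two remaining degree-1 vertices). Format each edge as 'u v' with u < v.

Initial degrees: {1:3, 2:2, 3:1, 4:1, 5:1, 6:2}
Step 1: smallest deg-1 vertex = 3, p_1 = 6. Add edge {3,6}. Now deg[3]=0, deg[6]=1.
Step 2: smallest deg-1 vertex = 4, p_2 = 2. Add edge {2,4}. Now deg[4]=0, deg[2]=1.
Step 3: smallest deg-1 vertex = 2, p_3 = 1. Add edge {1,2}. Now deg[2]=0, deg[1]=2.
Step 4: smallest deg-1 vertex = 5, p_4 = 1. Add edge {1,5}. Now deg[5]=0, deg[1]=1.
Final: two remaining deg-1 vertices are 1, 6. Add edge {1,6}.

Answer: 3 6
2 4
1 2
1 5
1 6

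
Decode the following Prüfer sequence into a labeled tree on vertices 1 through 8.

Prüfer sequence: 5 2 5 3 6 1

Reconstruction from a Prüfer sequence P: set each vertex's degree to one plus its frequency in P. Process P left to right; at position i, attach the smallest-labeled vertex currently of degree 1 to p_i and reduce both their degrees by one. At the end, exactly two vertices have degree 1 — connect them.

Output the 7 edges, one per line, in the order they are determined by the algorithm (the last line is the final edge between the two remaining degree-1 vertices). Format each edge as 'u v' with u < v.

Initial degrees: {1:2, 2:2, 3:2, 4:1, 5:3, 6:2, 7:1, 8:1}
Step 1: smallest deg-1 vertex = 4, p_1 = 5. Add edge {4,5}. Now deg[4]=0, deg[5]=2.
Step 2: smallest deg-1 vertex = 7, p_2 = 2. Add edge {2,7}. Now deg[7]=0, deg[2]=1.
Step 3: smallest deg-1 vertex = 2, p_3 = 5. Add edge {2,5}. Now deg[2]=0, deg[5]=1.
Step 4: smallest deg-1 vertex = 5, p_4 = 3. Add edge {3,5}. Now deg[5]=0, deg[3]=1.
Step 5: smallest deg-1 vertex = 3, p_5 = 6. Add edge {3,6}. Now deg[3]=0, deg[6]=1.
Step 6: smallest deg-1 vertex = 6, p_6 = 1. Add edge {1,6}. Now deg[6]=0, deg[1]=1.
Final: two remaining deg-1 vertices are 1, 8. Add edge {1,8}.

Answer: 4 5
2 7
2 5
3 5
3 6
1 6
1 8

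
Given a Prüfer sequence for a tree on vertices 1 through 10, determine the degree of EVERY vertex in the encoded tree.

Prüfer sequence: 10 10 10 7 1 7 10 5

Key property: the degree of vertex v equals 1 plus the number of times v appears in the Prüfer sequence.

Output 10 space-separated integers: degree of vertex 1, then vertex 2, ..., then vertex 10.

p_1 = 10: count[10] becomes 1
p_2 = 10: count[10] becomes 2
p_3 = 10: count[10] becomes 3
p_4 = 7: count[7] becomes 1
p_5 = 1: count[1] becomes 1
p_6 = 7: count[7] becomes 2
p_7 = 10: count[10] becomes 4
p_8 = 5: count[5] becomes 1
Degrees (1 + count): deg[1]=1+1=2, deg[2]=1+0=1, deg[3]=1+0=1, deg[4]=1+0=1, deg[5]=1+1=2, deg[6]=1+0=1, deg[7]=1+2=3, deg[8]=1+0=1, deg[9]=1+0=1, deg[10]=1+4=5

Answer: 2 1 1 1 2 1 3 1 1 5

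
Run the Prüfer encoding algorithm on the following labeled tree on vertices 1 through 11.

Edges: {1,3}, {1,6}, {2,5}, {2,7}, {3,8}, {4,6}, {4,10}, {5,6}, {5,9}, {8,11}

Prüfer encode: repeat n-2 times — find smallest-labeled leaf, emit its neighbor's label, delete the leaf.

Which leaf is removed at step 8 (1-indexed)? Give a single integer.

Answer: 1

Derivation:
Step 1: current leaves = {7,9,10,11}. Remove leaf 7 (neighbor: 2).
Step 2: current leaves = {2,9,10,11}. Remove leaf 2 (neighbor: 5).
Step 3: current leaves = {9,10,11}. Remove leaf 9 (neighbor: 5).
Step 4: current leaves = {5,10,11}. Remove leaf 5 (neighbor: 6).
Step 5: current leaves = {10,11}. Remove leaf 10 (neighbor: 4).
Step 6: current leaves = {4,11}. Remove leaf 4 (neighbor: 6).
Step 7: current leaves = {6,11}. Remove leaf 6 (neighbor: 1).
Step 8: current leaves = {1,11}. Remove leaf 1 (neighbor: 3).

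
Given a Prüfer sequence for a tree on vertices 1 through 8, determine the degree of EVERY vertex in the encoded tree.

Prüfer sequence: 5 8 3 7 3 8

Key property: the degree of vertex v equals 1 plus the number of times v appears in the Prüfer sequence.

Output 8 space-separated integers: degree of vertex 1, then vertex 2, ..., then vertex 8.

p_1 = 5: count[5] becomes 1
p_2 = 8: count[8] becomes 1
p_3 = 3: count[3] becomes 1
p_4 = 7: count[7] becomes 1
p_5 = 3: count[3] becomes 2
p_6 = 8: count[8] becomes 2
Degrees (1 + count): deg[1]=1+0=1, deg[2]=1+0=1, deg[3]=1+2=3, deg[4]=1+0=1, deg[5]=1+1=2, deg[6]=1+0=1, deg[7]=1+1=2, deg[8]=1+2=3

Answer: 1 1 3 1 2 1 2 3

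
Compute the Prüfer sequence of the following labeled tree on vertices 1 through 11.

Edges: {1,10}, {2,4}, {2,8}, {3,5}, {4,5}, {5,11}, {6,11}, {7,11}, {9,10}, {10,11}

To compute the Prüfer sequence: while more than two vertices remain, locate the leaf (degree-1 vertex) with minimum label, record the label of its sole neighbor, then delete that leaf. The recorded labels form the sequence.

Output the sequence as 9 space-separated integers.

Answer: 10 5 11 11 2 4 5 11 10

Derivation:
Step 1: leaves = {1,3,6,7,8,9}. Remove smallest leaf 1, emit neighbor 10.
Step 2: leaves = {3,6,7,8,9}. Remove smallest leaf 3, emit neighbor 5.
Step 3: leaves = {6,7,8,9}. Remove smallest leaf 6, emit neighbor 11.
Step 4: leaves = {7,8,9}. Remove smallest leaf 7, emit neighbor 11.
Step 5: leaves = {8,9}. Remove smallest leaf 8, emit neighbor 2.
Step 6: leaves = {2,9}. Remove smallest leaf 2, emit neighbor 4.
Step 7: leaves = {4,9}. Remove smallest leaf 4, emit neighbor 5.
Step 8: leaves = {5,9}. Remove smallest leaf 5, emit neighbor 11.
Step 9: leaves = {9,11}. Remove smallest leaf 9, emit neighbor 10.
Done: 2 vertices remain (10, 11). Sequence = [10 5 11 11 2 4 5 11 10]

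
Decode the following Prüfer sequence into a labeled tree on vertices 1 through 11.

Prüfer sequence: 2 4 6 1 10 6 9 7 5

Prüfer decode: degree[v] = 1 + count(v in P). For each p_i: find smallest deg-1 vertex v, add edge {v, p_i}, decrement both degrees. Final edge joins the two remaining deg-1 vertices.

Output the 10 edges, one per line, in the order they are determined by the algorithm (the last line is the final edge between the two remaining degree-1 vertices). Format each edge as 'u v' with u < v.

Answer: 2 3
2 4
4 6
1 8
1 10
6 10
6 9
7 9
5 7
5 11

Derivation:
Initial degrees: {1:2, 2:2, 3:1, 4:2, 5:2, 6:3, 7:2, 8:1, 9:2, 10:2, 11:1}
Step 1: smallest deg-1 vertex = 3, p_1 = 2. Add edge {2,3}. Now deg[3]=0, deg[2]=1.
Step 2: smallest deg-1 vertex = 2, p_2 = 4. Add edge {2,4}. Now deg[2]=0, deg[4]=1.
Step 3: smallest deg-1 vertex = 4, p_3 = 6. Add edge {4,6}. Now deg[4]=0, deg[6]=2.
Step 4: smallest deg-1 vertex = 8, p_4 = 1. Add edge {1,8}. Now deg[8]=0, deg[1]=1.
Step 5: smallest deg-1 vertex = 1, p_5 = 10. Add edge {1,10}. Now deg[1]=0, deg[10]=1.
Step 6: smallest deg-1 vertex = 10, p_6 = 6. Add edge {6,10}. Now deg[10]=0, deg[6]=1.
Step 7: smallest deg-1 vertex = 6, p_7 = 9. Add edge {6,9}. Now deg[6]=0, deg[9]=1.
Step 8: smallest deg-1 vertex = 9, p_8 = 7. Add edge {7,9}. Now deg[9]=0, deg[7]=1.
Step 9: smallest deg-1 vertex = 7, p_9 = 5. Add edge {5,7}. Now deg[7]=0, deg[5]=1.
Final: two remaining deg-1 vertices are 5, 11. Add edge {5,11}.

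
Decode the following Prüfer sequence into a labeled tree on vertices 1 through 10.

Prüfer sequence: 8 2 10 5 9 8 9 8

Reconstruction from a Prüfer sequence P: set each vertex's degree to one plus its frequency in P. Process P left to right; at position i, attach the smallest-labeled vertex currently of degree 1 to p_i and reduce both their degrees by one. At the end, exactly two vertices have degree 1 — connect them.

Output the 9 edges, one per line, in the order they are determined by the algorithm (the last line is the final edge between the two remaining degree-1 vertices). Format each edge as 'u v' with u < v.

Answer: 1 8
2 3
2 10
4 5
5 9
6 8
7 9
8 9
8 10

Derivation:
Initial degrees: {1:1, 2:2, 3:1, 4:1, 5:2, 6:1, 7:1, 8:4, 9:3, 10:2}
Step 1: smallest deg-1 vertex = 1, p_1 = 8. Add edge {1,8}. Now deg[1]=0, deg[8]=3.
Step 2: smallest deg-1 vertex = 3, p_2 = 2. Add edge {2,3}. Now deg[3]=0, deg[2]=1.
Step 3: smallest deg-1 vertex = 2, p_3 = 10. Add edge {2,10}. Now deg[2]=0, deg[10]=1.
Step 4: smallest deg-1 vertex = 4, p_4 = 5. Add edge {4,5}. Now deg[4]=0, deg[5]=1.
Step 5: smallest deg-1 vertex = 5, p_5 = 9. Add edge {5,9}. Now deg[5]=0, deg[9]=2.
Step 6: smallest deg-1 vertex = 6, p_6 = 8. Add edge {6,8}. Now deg[6]=0, deg[8]=2.
Step 7: smallest deg-1 vertex = 7, p_7 = 9. Add edge {7,9}. Now deg[7]=0, deg[9]=1.
Step 8: smallest deg-1 vertex = 9, p_8 = 8. Add edge {8,9}. Now deg[9]=0, deg[8]=1.
Final: two remaining deg-1 vertices are 8, 10. Add edge {8,10}.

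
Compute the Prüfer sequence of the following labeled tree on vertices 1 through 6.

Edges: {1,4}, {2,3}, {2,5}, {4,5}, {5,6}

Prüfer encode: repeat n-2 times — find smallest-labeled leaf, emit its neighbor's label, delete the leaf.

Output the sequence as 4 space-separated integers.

Step 1: leaves = {1,3,6}. Remove smallest leaf 1, emit neighbor 4.
Step 2: leaves = {3,4,6}. Remove smallest leaf 3, emit neighbor 2.
Step 3: leaves = {2,4,6}. Remove smallest leaf 2, emit neighbor 5.
Step 4: leaves = {4,6}. Remove smallest leaf 4, emit neighbor 5.
Done: 2 vertices remain (5, 6). Sequence = [4 2 5 5]

Answer: 4 2 5 5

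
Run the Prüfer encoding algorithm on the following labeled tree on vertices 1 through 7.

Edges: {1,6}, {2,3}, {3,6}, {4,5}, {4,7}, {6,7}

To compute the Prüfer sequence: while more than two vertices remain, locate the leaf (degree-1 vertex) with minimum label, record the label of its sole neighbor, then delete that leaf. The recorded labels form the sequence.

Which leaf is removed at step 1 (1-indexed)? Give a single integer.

Answer: 1

Derivation:
Step 1: current leaves = {1,2,5}. Remove leaf 1 (neighbor: 6).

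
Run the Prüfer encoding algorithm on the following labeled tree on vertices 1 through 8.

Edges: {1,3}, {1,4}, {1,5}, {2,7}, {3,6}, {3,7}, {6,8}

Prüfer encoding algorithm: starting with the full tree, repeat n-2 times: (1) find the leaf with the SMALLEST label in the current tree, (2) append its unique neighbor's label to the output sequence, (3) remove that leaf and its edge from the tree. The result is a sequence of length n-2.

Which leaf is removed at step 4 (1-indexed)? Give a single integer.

Answer: 1

Derivation:
Step 1: current leaves = {2,4,5,8}. Remove leaf 2 (neighbor: 7).
Step 2: current leaves = {4,5,7,8}. Remove leaf 4 (neighbor: 1).
Step 3: current leaves = {5,7,8}. Remove leaf 5 (neighbor: 1).
Step 4: current leaves = {1,7,8}. Remove leaf 1 (neighbor: 3).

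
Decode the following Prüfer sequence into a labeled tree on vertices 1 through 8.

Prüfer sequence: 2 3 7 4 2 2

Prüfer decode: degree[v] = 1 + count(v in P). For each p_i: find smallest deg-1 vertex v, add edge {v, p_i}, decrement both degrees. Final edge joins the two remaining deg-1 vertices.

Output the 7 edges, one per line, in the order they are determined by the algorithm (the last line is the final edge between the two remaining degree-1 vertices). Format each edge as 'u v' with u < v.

Initial degrees: {1:1, 2:4, 3:2, 4:2, 5:1, 6:1, 7:2, 8:1}
Step 1: smallest deg-1 vertex = 1, p_1 = 2. Add edge {1,2}. Now deg[1]=0, deg[2]=3.
Step 2: smallest deg-1 vertex = 5, p_2 = 3. Add edge {3,5}. Now deg[5]=0, deg[3]=1.
Step 3: smallest deg-1 vertex = 3, p_3 = 7. Add edge {3,7}. Now deg[3]=0, deg[7]=1.
Step 4: smallest deg-1 vertex = 6, p_4 = 4. Add edge {4,6}. Now deg[6]=0, deg[4]=1.
Step 5: smallest deg-1 vertex = 4, p_5 = 2. Add edge {2,4}. Now deg[4]=0, deg[2]=2.
Step 6: smallest deg-1 vertex = 7, p_6 = 2. Add edge {2,7}. Now deg[7]=0, deg[2]=1.
Final: two remaining deg-1 vertices are 2, 8. Add edge {2,8}.

Answer: 1 2
3 5
3 7
4 6
2 4
2 7
2 8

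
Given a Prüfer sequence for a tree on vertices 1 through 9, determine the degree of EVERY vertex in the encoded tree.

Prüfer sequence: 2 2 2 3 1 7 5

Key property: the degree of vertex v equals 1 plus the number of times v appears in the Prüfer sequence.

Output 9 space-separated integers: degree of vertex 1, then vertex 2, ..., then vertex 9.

Answer: 2 4 2 1 2 1 2 1 1

Derivation:
p_1 = 2: count[2] becomes 1
p_2 = 2: count[2] becomes 2
p_3 = 2: count[2] becomes 3
p_4 = 3: count[3] becomes 1
p_5 = 1: count[1] becomes 1
p_6 = 7: count[7] becomes 1
p_7 = 5: count[5] becomes 1
Degrees (1 + count): deg[1]=1+1=2, deg[2]=1+3=4, deg[3]=1+1=2, deg[4]=1+0=1, deg[5]=1+1=2, deg[6]=1+0=1, deg[7]=1+1=2, deg[8]=1+0=1, deg[9]=1+0=1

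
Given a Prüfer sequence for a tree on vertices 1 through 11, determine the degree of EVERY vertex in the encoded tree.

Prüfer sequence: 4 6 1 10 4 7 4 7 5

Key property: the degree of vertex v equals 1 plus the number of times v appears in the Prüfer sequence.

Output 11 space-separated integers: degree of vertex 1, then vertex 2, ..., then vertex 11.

p_1 = 4: count[4] becomes 1
p_2 = 6: count[6] becomes 1
p_3 = 1: count[1] becomes 1
p_4 = 10: count[10] becomes 1
p_5 = 4: count[4] becomes 2
p_6 = 7: count[7] becomes 1
p_7 = 4: count[4] becomes 3
p_8 = 7: count[7] becomes 2
p_9 = 5: count[5] becomes 1
Degrees (1 + count): deg[1]=1+1=2, deg[2]=1+0=1, deg[3]=1+0=1, deg[4]=1+3=4, deg[5]=1+1=2, deg[6]=1+1=2, deg[7]=1+2=3, deg[8]=1+0=1, deg[9]=1+0=1, deg[10]=1+1=2, deg[11]=1+0=1

Answer: 2 1 1 4 2 2 3 1 1 2 1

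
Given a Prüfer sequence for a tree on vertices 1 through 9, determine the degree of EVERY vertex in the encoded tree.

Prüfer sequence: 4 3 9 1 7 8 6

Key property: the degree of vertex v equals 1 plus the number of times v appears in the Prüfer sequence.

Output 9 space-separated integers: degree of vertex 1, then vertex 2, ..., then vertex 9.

p_1 = 4: count[4] becomes 1
p_2 = 3: count[3] becomes 1
p_3 = 9: count[9] becomes 1
p_4 = 1: count[1] becomes 1
p_5 = 7: count[7] becomes 1
p_6 = 8: count[8] becomes 1
p_7 = 6: count[6] becomes 1
Degrees (1 + count): deg[1]=1+1=2, deg[2]=1+0=1, deg[3]=1+1=2, deg[4]=1+1=2, deg[5]=1+0=1, deg[6]=1+1=2, deg[7]=1+1=2, deg[8]=1+1=2, deg[9]=1+1=2

Answer: 2 1 2 2 1 2 2 2 2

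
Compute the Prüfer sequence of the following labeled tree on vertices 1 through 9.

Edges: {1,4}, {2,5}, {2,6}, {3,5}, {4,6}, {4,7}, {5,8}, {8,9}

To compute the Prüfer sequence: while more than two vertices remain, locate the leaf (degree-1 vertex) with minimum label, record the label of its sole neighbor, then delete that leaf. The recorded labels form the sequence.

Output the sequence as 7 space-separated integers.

Step 1: leaves = {1,3,7,9}. Remove smallest leaf 1, emit neighbor 4.
Step 2: leaves = {3,7,9}. Remove smallest leaf 3, emit neighbor 5.
Step 3: leaves = {7,9}. Remove smallest leaf 7, emit neighbor 4.
Step 4: leaves = {4,9}. Remove smallest leaf 4, emit neighbor 6.
Step 5: leaves = {6,9}. Remove smallest leaf 6, emit neighbor 2.
Step 6: leaves = {2,9}. Remove smallest leaf 2, emit neighbor 5.
Step 7: leaves = {5,9}. Remove smallest leaf 5, emit neighbor 8.
Done: 2 vertices remain (8, 9). Sequence = [4 5 4 6 2 5 8]

Answer: 4 5 4 6 2 5 8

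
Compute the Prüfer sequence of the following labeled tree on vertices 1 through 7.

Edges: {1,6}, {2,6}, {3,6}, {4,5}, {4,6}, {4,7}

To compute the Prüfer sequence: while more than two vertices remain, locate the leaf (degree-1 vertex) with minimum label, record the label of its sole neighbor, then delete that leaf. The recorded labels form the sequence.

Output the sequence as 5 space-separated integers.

Step 1: leaves = {1,2,3,5,7}. Remove smallest leaf 1, emit neighbor 6.
Step 2: leaves = {2,3,5,7}. Remove smallest leaf 2, emit neighbor 6.
Step 3: leaves = {3,5,7}. Remove smallest leaf 3, emit neighbor 6.
Step 4: leaves = {5,6,7}. Remove smallest leaf 5, emit neighbor 4.
Step 5: leaves = {6,7}. Remove smallest leaf 6, emit neighbor 4.
Done: 2 vertices remain (4, 7). Sequence = [6 6 6 4 4]

Answer: 6 6 6 4 4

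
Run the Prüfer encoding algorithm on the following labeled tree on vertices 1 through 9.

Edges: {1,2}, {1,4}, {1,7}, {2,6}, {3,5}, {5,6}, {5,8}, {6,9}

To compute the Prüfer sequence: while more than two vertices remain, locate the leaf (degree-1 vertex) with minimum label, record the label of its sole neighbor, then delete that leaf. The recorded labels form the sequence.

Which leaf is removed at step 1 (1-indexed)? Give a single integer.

Answer: 3

Derivation:
Step 1: current leaves = {3,4,7,8,9}. Remove leaf 3 (neighbor: 5).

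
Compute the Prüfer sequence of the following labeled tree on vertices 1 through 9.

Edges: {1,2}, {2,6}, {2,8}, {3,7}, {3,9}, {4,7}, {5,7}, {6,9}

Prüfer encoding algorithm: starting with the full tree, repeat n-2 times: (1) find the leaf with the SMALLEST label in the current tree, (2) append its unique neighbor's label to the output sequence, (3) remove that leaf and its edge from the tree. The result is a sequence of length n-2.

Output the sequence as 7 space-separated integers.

Step 1: leaves = {1,4,5,8}. Remove smallest leaf 1, emit neighbor 2.
Step 2: leaves = {4,5,8}. Remove smallest leaf 4, emit neighbor 7.
Step 3: leaves = {5,8}. Remove smallest leaf 5, emit neighbor 7.
Step 4: leaves = {7,8}. Remove smallest leaf 7, emit neighbor 3.
Step 5: leaves = {3,8}. Remove smallest leaf 3, emit neighbor 9.
Step 6: leaves = {8,9}. Remove smallest leaf 8, emit neighbor 2.
Step 7: leaves = {2,9}. Remove smallest leaf 2, emit neighbor 6.
Done: 2 vertices remain (6, 9). Sequence = [2 7 7 3 9 2 6]

Answer: 2 7 7 3 9 2 6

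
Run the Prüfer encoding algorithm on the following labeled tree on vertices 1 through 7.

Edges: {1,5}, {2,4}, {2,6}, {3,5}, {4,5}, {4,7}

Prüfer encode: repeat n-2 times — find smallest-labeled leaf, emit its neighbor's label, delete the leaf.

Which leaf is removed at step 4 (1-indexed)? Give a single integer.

Step 1: current leaves = {1,3,6,7}. Remove leaf 1 (neighbor: 5).
Step 2: current leaves = {3,6,7}. Remove leaf 3 (neighbor: 5).
Step 3: current leaves = {5,6,7}. Remove leaf 5 (neighbor: 4).
Step 4: current leaves = {6,7}. Remove leaf 6 (neighbor: 2).

Answer: 6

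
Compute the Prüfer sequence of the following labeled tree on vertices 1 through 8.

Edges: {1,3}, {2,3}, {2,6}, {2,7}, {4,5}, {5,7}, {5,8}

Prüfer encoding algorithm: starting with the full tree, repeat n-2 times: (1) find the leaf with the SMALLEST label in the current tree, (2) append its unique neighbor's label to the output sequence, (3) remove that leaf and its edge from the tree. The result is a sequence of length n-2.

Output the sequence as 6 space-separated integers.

Step 1: leaves = {1,4,6,8}. Remove smallest leaf 1, emit neighbor 3.
Step 2: leaves = {3,4,6,8}. Remove smallest leaf 3, emit neighbor 2.
Step 3: leaves = {4,6,8}. Remove smallest leaf 4, emit neighbor 5.
Step 4: leaves = {6,8}. Remove smallest leaf 6, emit neighbor 2.
Step 5: leaves = {2,8}. Remove smallest leaf 2, emit neighbor 7.
Step 6: leaves = {7,8}. Remove smallest leaf 7, emit neighbor 5.
Done: 2 vertices remain (5, 8). Sequence = [3 2 5 2 7 5]

Answer: 3 2 5 2 7 5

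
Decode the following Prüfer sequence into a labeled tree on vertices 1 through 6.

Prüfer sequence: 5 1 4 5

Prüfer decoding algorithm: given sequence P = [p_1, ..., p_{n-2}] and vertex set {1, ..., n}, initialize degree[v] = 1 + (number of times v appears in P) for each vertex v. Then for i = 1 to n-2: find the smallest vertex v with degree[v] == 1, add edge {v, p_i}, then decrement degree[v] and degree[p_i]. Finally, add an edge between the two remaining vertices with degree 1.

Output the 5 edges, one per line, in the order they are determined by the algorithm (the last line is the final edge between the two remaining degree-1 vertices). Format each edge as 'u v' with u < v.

Answer: 2 5
1 3
1 4
4 5
5 6

Derivation:
Initial degrees: {1:2, 2:1, 3:1, 4:2, 5:3, 6:1}
Step 1: smallest deg-1 vertex = 2, p_1 = 5. Add edge {2,5}. Now deg[2]=0, deg[5]=2.
Step 2: smallest deg-1 vertex = 3, p_2 = 1. Add edge {1,3}. Now deg[3]=0, deg[1]=1.
Step 3: smallest deg-1 vertex = 1, p_3 = 4. Add edge {1,4}. Now deg[1]=0, deg[4]=1.
Step 4: smallest deg-1 vertex = 4, p_4 = 5. Add edge {4,5}. Now deg[4]=0, deg[5]=1.
Final: two remaining deg-1 vertices are 5, 6. Add edge {5,6}.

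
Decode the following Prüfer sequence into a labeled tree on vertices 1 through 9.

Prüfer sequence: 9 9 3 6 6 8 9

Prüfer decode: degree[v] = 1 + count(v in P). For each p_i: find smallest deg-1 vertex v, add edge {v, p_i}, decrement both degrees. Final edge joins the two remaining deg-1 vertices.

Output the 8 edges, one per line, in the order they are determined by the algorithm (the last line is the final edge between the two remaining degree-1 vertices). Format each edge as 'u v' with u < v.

Initial degrees: {1:1, 2:1, 3:2, 4:1, 5:1, 6:3, 7:1, 8:2, 9:4}
Step 1: smallest deg-1 vertex = 1, p_1 = 9. Add edge {1,9}. Now deg[1]=0, deg[9]=3.
Step 2: smallest deg-1 vertex = 2, p_2 = 9. Add edge {2,9}. Now deg[2]=0, deg[9]=2.
Step 3: smallest deg-1 vertex = 4, p_3 = 3. Add edge {3,4}. Now deg[4]=0, deg[3]=1.
Step 4: smallest deg-1 vertex = 3, p_4 = 6. Add edge {3,6}. Now deg[3]=0, deg[6]=2.
Step 5: smallest deg-1 vertex = 5, p_5 = 6. Add edge {5,6}. Now deg[5]=0, deg[6]=1.
Step 6: smallest deg-1 vertex = 6, p_6 = 8. Add edge {6,8}. Now deg[6]=0, deg[8]=1.
Step 7: smallest deg-1 vertex = 7, p_7 = 9. Add edge {7,9}. Now deg[7]=0, deg[9]=1.
Final: two remaining deg-1 vertices are 8, 9. Add edge {8,9}.

Answer: 1 9
2 9
3 4
3 6
5 6
6 8
7 9
8 9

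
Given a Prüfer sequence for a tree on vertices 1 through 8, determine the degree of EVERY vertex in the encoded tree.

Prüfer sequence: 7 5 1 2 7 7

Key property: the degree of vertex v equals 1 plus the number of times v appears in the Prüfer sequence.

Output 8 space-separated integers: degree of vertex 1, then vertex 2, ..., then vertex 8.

Answer: 2 2 1 1 2 1 4 1

Derivation:
p_1 = 7: count[7] becomes 1
p_2 = 5: count[5] becomes 1
p_3 = 1: count[1] becomes 1
p_4 = 2: count[2] becomes 1
p_5 = 7: count[7] becomes 2
p_6 = 7: count[7] becomes 3
Degrees (1 + count): deg[1]=1+1=2, deg[2]=1+1=2, deg[3]=1+0=1, deg[4]=1+0=1, deg[5]=1+1=2, deg[6]=1+0=1, deg[7]=1+3=4, deg[8]=1+0=1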